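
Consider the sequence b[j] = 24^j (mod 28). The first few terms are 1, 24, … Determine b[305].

12

We have b[0] = 1,  b[1] = 24,  b[2] = 16,  b[3] = 20,  b[4] = 4,  b[5] = 12,  b[6] = 8,  b[7] = 24.
Since b[7] = b[1] = 24, the sequence is eventually periodic: after a pre-period of length 1 it cycles with period 6.
For j ≥ 1, b[j] depends only on (j - 1) mod 6. (305 - 1) mod 6 = 4, so b[305] = b[5] = 12.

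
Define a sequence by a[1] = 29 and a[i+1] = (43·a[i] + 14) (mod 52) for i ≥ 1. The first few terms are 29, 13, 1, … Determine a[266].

a[1] = 29,  a[2] = 13,  a[3] = 1,  a[4] = 5,  a[5] = 21,  a[6] = 33,  a[7] = 29.
Since a[7] = a[1] = 29, the sequence is periodic with period 6.
So a[266] = a[1 + ((266-1) mod 6)] = a[2] = 13.

13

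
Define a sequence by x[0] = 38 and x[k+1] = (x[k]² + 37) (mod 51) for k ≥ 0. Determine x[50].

Computing terms: x[0] = 38,  x[1] = 2,  x[2] = 41,  x[3] = 35,  x[4] = 38.
The sequence repeats with period 4.
(50 - 0) mod 4 = 2, so x[50] = x[2] = 41.

41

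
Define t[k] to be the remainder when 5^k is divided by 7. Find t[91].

Listing terms: t[0] = 1; t[1] = 5; t[2] = 4; t[3] = 6; t[4] = 2; t[5] = 3; t[6] = 1.
Since t[6] = t[0] = 1, the sequence is periodic with period 6.
So t[91] = t[0 + ((91-0) mod 6)] = t[1] = 5.

5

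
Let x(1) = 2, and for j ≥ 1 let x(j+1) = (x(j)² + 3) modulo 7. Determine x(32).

x(1) = 2,  x(2) = 0,  x(3) = 3,  x(4) = 5,  x(5) = 0.
Since x(5) = x(2) = 0, the sequence is eventually periodic: after a pre-period of length 1 it cycles with period 3.
For j ≥ 2, x(j) depends only on (j - 2) mod 3. (32 - 2) mod 3 = 0, so x(32) = x(2) = 0.

0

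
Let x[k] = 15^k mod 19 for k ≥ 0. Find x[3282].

11

We have x[0] = 1, x[1] = 15, x[2] = 16, x[3] = 12, x[4] = 9, x[5] = 2, x[6] = 11, x[7] = 13, x[8] = 5, x[9] = 18, x[10] = 4, x[11] = 3, x[12] = 7, x[13] = 10, x[14] = 17, x[15] = 8, x[16] = 6, x[17] = 14, x[18] = 1.
The sequence repeats with period 18.
(3282 - 0) mod 18 = 6, so x[3282] = x[6] = 11.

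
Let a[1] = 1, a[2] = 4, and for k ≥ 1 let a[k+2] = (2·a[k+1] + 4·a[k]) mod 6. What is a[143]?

Listing terms: a[1] = 1, a[2] = 4, a[3] = 0, a[4] = 4, a[5] = 2, a[6] = 2, a[7] = 0, a[8] = 2, a[9] = 4, a[10] = 4, a[11] = 0.
Since (a[10], a[11]) = (a[2], a[3]) = (4, 0) (two consecutive terms determine the rest), the sequence is eventually periodic: after a pre-period of length 1 it cycles with period 8.
For k ≥ 2, a[k] depends only on (k - 2) mod 8. (143 - 2) mod 8 = 5, so a[143] = a[7] = 0.

0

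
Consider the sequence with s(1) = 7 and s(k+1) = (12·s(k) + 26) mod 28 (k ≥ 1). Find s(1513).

Computing terms: s(1) = 7; s(2) = 26; s(3) = 2; s(4) = 22; s(5) = 10; s(6) = 6; s(7) = 14; s(8) = 26.
Since s(8) = s(2) = 26, the sequence is eventually periodic: after a pre-period of length 1 it cycles with period 6.
For k ≥ 2, s(k) depends only on (k - 2) mod 6. (1513 - 2) mod 6 = 5, so s(1513) = s(7) = 14.

14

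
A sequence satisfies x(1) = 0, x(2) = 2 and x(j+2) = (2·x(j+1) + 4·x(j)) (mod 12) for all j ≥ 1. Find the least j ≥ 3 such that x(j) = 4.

3

Listing terms: x(1) = 0, x(2) = 2, x(3) = 4, x(4) = 4, x(5) = 0, x(6) = 4, x(7) = 8, x(8) = 8, x(9) = 0, x(10) = 8, x(11) = 4, x(12) = 4.
Since (x(11), x(12)) = (x(3), x(4)) = (4, 4) (two consecutive terms determine the rest), the sequence is eventually periodic: after a pre-period of length 2 it cycles with period 8.
The value 4 first appears (with j ≥ 3) at x(3).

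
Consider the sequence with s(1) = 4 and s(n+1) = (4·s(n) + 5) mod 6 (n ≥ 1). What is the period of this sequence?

3

Computing terms: s(1) = 4,  s(2) = 3,  s(3) = 5,  s(4) = 1,  s(5) = 3.
Since s(5) = s(2) = 3, the sequence is eventually periodic: after a pre-period of length 1 it cycles with period 3.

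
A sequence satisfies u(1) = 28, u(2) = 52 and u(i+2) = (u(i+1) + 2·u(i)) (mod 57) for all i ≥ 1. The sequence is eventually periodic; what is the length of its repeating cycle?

18

Listing terms: u(1) = 28,  u(2) = 52,  u(3) = 51,  u(4) = 41,  u(5) = 29,  u(6) = 54,  u(7) = 55,  u(8) = 49,  u(9) = 45,  u(10) = 29,  u(11) = 5,  u(12) = 6,  u(13) = 16,  u(14) = 28,  u(15) = 3,  u(16) = 2,  u(17) = 8,  u(18) = 12,  u(19) = 28,  u(20) = 52.
The sequence repeats with period 18.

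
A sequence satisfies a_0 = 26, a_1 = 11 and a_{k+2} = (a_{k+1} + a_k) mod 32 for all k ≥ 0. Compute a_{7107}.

16

We have a_0 = 26,  a_1 = 11,  a_2 = 5,  a_3 = 16,  a_4 = 21,  a_5 = 5,  a_6 = 26,  a_7 = 31,  a_8 = 25,  a_9 = 24,  a_{10} = 17,  a_{11} = 9,  a_{12} = 26,  a_{13} = 3,  a_{14} = 29,  a_{15} = 0,  a_{16} = 29,  a_{17} = 29,  a_{18} = 26,  a_{19} = 23,  a_{20} = 17,  a_{21} = 8,  a_{22} = 25,  a_{23} = 1,  a_{24} = 26,  a_{25} = 27,  a_{26} = 21,  a_{27} = 16,  a_{28} = 5,  a_{29} = 21,  a_{30} = 26,  a_{31} = 15,  a_{32} = 9,  a_{33} = 24,  a_{34} = 1,  a_{35} = 25,  a_{36} = 26,  a_{37} = 19,  a_{38} = 13,  a_{39} = 0,  a_{40} = 13,  a_{41} = 13,  a_{42} = 26,  a_{43} = 7,  a_{44} = 1,  a_{45} = 8,  a_{46} = 9,  a_{47} = 17,  a_{48} = 26,  a_{49} = 11.
Since (a_{48}, a_{49}) = (a_0, a_1) = (26, 11) (two consecutive terms determine the rest), the sequence is periodic with period 48.
So a_{7107} = a_{0 + ((7107-0) mod 48)} = a_3 = 16.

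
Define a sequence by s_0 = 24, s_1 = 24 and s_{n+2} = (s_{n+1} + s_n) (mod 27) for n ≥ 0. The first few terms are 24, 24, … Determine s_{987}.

We have s_0 = 24,  s_1 = 24,  s_2 = 21,  s_3 = 18,  s_4 = 12,  s_5 = 3,  s_6 = 15,  s_7 = 18,  s_8 = 6,  s_9 = 24,  s_{10} = 3,  s_{11} = 0,  s_{12} = 3,  s_{13} = 3,  s_{14} = 6,  s_{15} = 9,  s_{16} = 15,  s_{17} = 24,  s_{18} = 12,  s_{19} = 9,  s_{20} = 21,  s_{21} = 3,  s_{22} = 24,  s_{23} = 0,  s_{24} = 24,  s_{25} = 24.
The sequence repeats with period 24.
(987 - 0) mod 24 = 3, so s_{987} = s_3 = 18.

18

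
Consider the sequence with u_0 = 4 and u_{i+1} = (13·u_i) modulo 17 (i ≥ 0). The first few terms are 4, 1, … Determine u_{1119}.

u_0 = 4, u_1 = 1, u_2 = 13, u_3 = 16, u_4 = 4.
The sequence repeats with period 4.
So u_{1119} = u_{0 + ((1119-0) mod 4)} = u_3 = 16.

16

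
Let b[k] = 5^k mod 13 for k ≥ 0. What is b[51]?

8

Listing terms: b[0] = 1,  b[1] = 5,  b[2] = 12,  b[3] = 8,  b[4] = 1.
Since b[4] = b[0] = 1, the sequence is periodic with period 4.
So b[51] = b[0 + ((51-0) mod 4)] = b[3] = 8.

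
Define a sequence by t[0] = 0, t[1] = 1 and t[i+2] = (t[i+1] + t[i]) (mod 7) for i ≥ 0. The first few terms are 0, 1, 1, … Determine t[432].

Listing terms: t[0] = 0,  t[1] = 1,  t[2] = 1,  t[3] = 2,  t[4] = 3,  t[5] = 5,  t[6] = 1,  t[7] = 6,  t[8] = 0,  t[9] = 6,  t[10] = 6,  t[11] = 5,  t[12] = 4,  t[13] = 2,  t[14] = 6,  t[15] = 1,  t[16] = 0,  t[17] = 1.
Since (t[16], t[17]) = (t[0], t[1]) = (0, 1) (two consecutive terms determine the rest), the sequence is periodic with period 16.
(432 - 0) mod 16 = 0, so t[432] = t[0] = 0.

0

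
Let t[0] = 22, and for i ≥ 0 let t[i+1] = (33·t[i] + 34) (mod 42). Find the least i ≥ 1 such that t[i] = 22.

6

We have t[0] = 22; t[1] = 4; t[2] = 40; t[3] = 10; t[4] = 28; t[5] = 34; t[6] = 22.
Since t[6] = t[0] = 22, the sequence is periodic with period 6.
The value 22 next appears (with i ≥ 1) at t[6].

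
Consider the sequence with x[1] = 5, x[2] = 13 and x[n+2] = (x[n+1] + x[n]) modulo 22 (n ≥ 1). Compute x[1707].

Listing terms: x[1] = 5,  x[2] = 13,  x[3] = 18,  x[4] = 9,  x[5] = 5,  x[6] = 14,  x[7] = 19,  x[8] = 11,  x[9] = 8,  x[10] = 19,  x[11] = 5,  x[12] = 2,  x[13] = 7,  x[14] = 9,  x[15] = 16,  x[16] = 3,  x[17] = 19,  x[18] = 0,  x[19] = 19,  x[20] = 19,  x[21] = 16,  x[22] = 13,  x[23] = 7,  x[24] = 20,  x[25] = 5,  x[26] = 3,  x[27] = 8,  x[28] = 11,  x[29] = 19,  x[30] = 8,  x[31] = 5,  x[32] = 13.
The sequence repeats with period 30.
(1707 - 1) mod 30 = 26, so x[1707] = x[27] = 8.

8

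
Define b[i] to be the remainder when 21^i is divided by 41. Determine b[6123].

b[0] = 1, b[1] = 21, b[2] = 31, b[3] = 36, b[4] = 18, b[5] = 9, b[6] = 25, b[7] = 33, b[8] = 37, b[9] = 39, b[10] = 40, b[11] = 20, b[12] = 10, b[13] = 5, b[14] = 23, b[15] = 32, b[16] = 16, b[17] = 8, b[18] = 4, b[19] = 2, b[20] = 1.
Since b[20] = b[0] = 1, the sequence is periodic with period 20.
So b[6123] = b[0 + ((6123-0) mod 20)] = b[3] = 36.

36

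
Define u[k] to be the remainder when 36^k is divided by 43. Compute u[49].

36

u[1] = 36, u[2] = 6, u[3] = 1, u[4] = 36.
Since u[4] = u[1] = 36, the sequence is periodic with period 3.
(49 - 1) mod 3 = 0, so u[49] = u[1] = 36.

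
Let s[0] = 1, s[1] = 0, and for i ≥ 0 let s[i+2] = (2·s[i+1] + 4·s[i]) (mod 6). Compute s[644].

Computing terms: s[0] = 1, s[1] = 0, s[2] = 4, s[3] = 2, s[4] = 2, s[5] = 0, s[6] = 2, s[7] = 4, s[8] = 4, s[9] = 0, s[10] = 4.
Since (s[9], s[10]) = (s[1], s[2]) = (0, 4) (two consecutive terms determine the rest), the sequence is eventually periodic: after a pre-period of length 1 it cycles with period 8.
For i ≥ 1, s[i] depends only on (i - 1) mod 8. (644 - 1) mod 8 = 3, so s[644] = s[4] = 2.

2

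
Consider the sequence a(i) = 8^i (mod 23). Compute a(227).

12

We have a(1) = 8,  a(2) = 18,  a(3) = 6,  a(4) = 2,  a(5) = 16,  a(6) = 13,  a(7) = 12,  a(8) = 4,  a(9) = 9,  a(10) = 3,  a(11) = 1,  a(12) = 8.
The sequence repeats with period 11.
So a(227) = a(1 + ((227-1) mod 11)) = a(7) = 12.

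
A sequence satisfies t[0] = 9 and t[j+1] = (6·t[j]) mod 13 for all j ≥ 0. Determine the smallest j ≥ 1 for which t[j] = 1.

We have t[0] = 9,  t[1] = 2,  t[2] = 12,  t[3] = 7,  t[4] = 3,  t[5] = 5,  t[6] = 4,  t[7] = 11,  t[8] = 1,  t[9] = 6,  t[10] = 10,  t[11] = 8,  t[12] = 9.
The sequence repeats with period 12.
The value 1 first appears (with j ≥ 1) at t[8].

8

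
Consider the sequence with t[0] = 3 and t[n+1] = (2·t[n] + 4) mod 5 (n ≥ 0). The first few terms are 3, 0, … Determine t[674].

4

Computing terms: t[0] = 3; t[1] = 0; t[2] = 4; t[3] = 2; t[4] = 3.
The sequence repeats with period 4.
So t[674] = t[0 + ((674-0) mod 4)] = t[2] = 4.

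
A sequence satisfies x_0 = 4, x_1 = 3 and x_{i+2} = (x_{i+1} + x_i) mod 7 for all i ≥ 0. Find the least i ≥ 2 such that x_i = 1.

Computing terms: x_0 = 4; x_1 = 3; x_2 = 0; x_3 = 3; x_4 = 3; x_5 = 6; x_6 = 2; x_7 = 1; x_8 = 3; x_9 = 4; x_{10} = 0; x_{11} = 4; x_{12} = 4; x_{13} = 1; x_{14} = 5; x_{15} = 6; x_{16} = 4; x_{17} = 3.
The sequence repeats with period 16.
The value 1 first appears (with i ≥ 2) at x_7.

7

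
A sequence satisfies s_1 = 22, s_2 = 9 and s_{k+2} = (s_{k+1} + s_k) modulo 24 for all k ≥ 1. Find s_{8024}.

s_1 = 22; s_2 = 9; s_3 = 7; s_4 = 16; s_5 = 23; s_6 = 15; s_7 = 14; s_8 = 5; s_9 = 19; s_{10} = 0; s_{11} = 19; s_{12} = 19; s_{13} = 14; s_{14} = 9; s_{15} = 23; s_{16} = 8; s_{17} = 7; s_{18} = 15; s_{19} = 22; s_{20} = 13; s_{21} = 11; s_{22} = 0; s_{23} = 11; s_{24} = 11; s_{25} = 22; s_{26} = 9.
The sequence repeats with period 24.
(8024 - 1) mod 24 = 7, so s_{8024} = s_8 = 5.

5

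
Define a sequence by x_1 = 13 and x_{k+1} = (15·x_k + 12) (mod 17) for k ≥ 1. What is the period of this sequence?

Computing terms: x_1 = 13, x_2 = 3, x_3 = 6, x_4 = 0, x_5 = 12, x_6 = 5, x_7 = 2, x_8 = 8, x_9 = 13.
The sequence repeats with period 8.

8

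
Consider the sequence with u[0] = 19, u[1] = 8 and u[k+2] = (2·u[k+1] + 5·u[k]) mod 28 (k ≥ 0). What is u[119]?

Listing terms: u[0] = 19, u[1] = 8, u[2] = 27, u[3] = 10, u[4] = 15, u[5] = 24, u[6] = 11, u[7] = 2, u[8] = 3, u[9] = 16, u[10] = 19, u[11] = 6, u[12] = 23, u[13] = 20, u[14] = 15, u[15] = 18, u[16] = 27, u[17] = 4, u[18] = 3, u[19] = 26, u[20] = 11, u[21] = 12, u[22] = 23, u[23] = 22, u[24] = 19, u[25] = 8.
The sequence repeats with period 24.
(119 - 0) mod 24 = 23, so u[119] = u[23] = 22.

22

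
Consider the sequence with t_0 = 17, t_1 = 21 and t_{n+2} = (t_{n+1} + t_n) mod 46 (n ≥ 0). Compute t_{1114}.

Listing terms: t_0 = 17; t_1 = 21; t_2 = 38; t_3 = 13; t_4 = 5; t_5 = 18; t_6 = 23; t_7 = 41; t_8 = 18; t_9 = 13; t_{10} = 31; t_{11} = 44; t_{12} = 29; t_{13} = 27; t_{14} = 10; t_{15} = 37; t_{16} = 1; t_{17} = 38; t_{18} = 39; t_{19} = 31; t_{20} = 24; t_{21} = 9; t_{22} = 33; t_{23} = 42; t_{24} = 29; t_{25} = 25; t_{26} = 8; t_{27} = 33; t_{28} = 41; t_{29} = 28; t_{30} = 23; t_{31} = 5; t_{32} = 28; t_{33} = 33; t_{34} = 15; t_{35} = 2; t_{36} = 17; t_{37} = 19; t_{38} = 36; t_{39} = 9; t_{40} = 45; t_{41} = 8; t_{42} = 7; t_{43} = 15; t_{44} = 22; t_{45} = 37; t_{46} = 13; t_{47} = 4; t_{48} = 17; t_{49} = 21.
The sequence repeats with period 48.
(1114 - 0) mod 48 = 10, so t_{1114} = t_{10} = 31.

31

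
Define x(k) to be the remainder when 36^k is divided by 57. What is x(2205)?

Listing terms: x(0) = 1; x(1) = 36; x(2) = 42; x(3) = 30; x(4) = 54; x(5) = 6; x(6) = 45; x(7) = 24; x(8) = 9; x(9) = 39; x(10) = 36.
Since x(10) = x(1) = 36, the sequence is eventually periodic: after a pre-period of length 1 it cycles with period 9.
For k ≥ 1, x(k) depends only on (k - 1) mod 9. (2205 - 1) mod 9 = 8, so x(2205) = x(9) = 39.

39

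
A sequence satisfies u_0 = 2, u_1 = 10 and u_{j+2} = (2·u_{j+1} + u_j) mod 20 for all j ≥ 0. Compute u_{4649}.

14

u_0 = 2, u_1 = 10, u_2 = 2, u_3 = 14, u_4 = 10, u_5 = 14, u_6 = 18, u_7 = 10, u_8 = 18, u_9 = 6, u_{10} = 10, u_{11} = 6, u_{12} = 2, u_{13} = 10.
Since (u_{12}, u_{13}) = (u_0, u_1) = (2, 10) (two consecutive terms determine the rest), the sequence is periodic with period 12.
(4649 - 0) mod 12 = 5, so u_{4649} = u_5 = 14.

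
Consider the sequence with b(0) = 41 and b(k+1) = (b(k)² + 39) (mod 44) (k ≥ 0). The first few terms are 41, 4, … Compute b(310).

43

We have b(0) = 41; b(1) = 4; b(2) = 11; b(3) = 28; b(4) = 31; b(5) = 32; b(6) = 7; b(7) = 0; b(8) = 39; b(9) = 20; b(10) = 43; b(11) = 40; b(12) = 11.
Since b(12) = b(2) = 11, the sequence is eventually periodic: after a pre-period of length 2 it cycles with period 10.
For k ≥ 2, b(k) depends only on (k - 2) mod 10. (310 - 2) mod 10 = 8, so b(310) = b(10) = 43.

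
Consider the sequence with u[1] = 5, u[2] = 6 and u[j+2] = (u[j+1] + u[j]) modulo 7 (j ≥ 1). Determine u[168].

6

u[1] = 5,  u[2] = 6,  u[3] = 4,  u[4] = 3,  u[5] = 0,  u[6] = 3,  u[7] = 3,  u[8] = 6,  u[9] = 2,  u[10] = 1,  u[11] = 3,  u[12] = 4,  u[13] = 0,  u[14] = 4,  u[15] = 4,  u[16] = 1,  u[17] = 5,  u[18] = 6.
The sequence repeats with period 16.
So u[168] = u[1 + ((168-1) mod 16)] = u[8] = 6.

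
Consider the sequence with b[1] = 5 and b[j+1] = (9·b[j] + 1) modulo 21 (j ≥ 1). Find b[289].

19

We have b[1] = 5, b[2] = 4, b[3] = 16, b[4] = 19, b[5] = 4.
Since b[5] = b[2] = 4, the sequence is eventually periodic: after a pre-period of length 1 it cycles with period 3.
For j ≥ 2, b[j] depends only on (j - 2) mod 3. (289 - 2) mod 3 = 2, so b[289] = b[4] = 19.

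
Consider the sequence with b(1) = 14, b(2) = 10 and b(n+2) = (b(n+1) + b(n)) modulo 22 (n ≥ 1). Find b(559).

18

b(1) = 14,  b(2) = 10,  b(3) = 2,  b(4) = 12,  b(5) = 14,  b(6) = 4,  b(7) = 18,  b(8) = 0,  b(9) = 18,  b(10) = 18,  b(11) = 14,  b(12) = 10.
Since (b(11), b(12)) = (b(1), b(2)) = (14, 10) (two consecutive terms determine the rest), the sequence is periodic with period 10.
So b(559) = b(1 + ((559-1) mod 10)) = b(9) = 18.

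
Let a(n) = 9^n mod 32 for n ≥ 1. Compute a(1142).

17

Computing terms: a(1) = 9, a(2) = 17, a(3) = 25, a(4) = 1, a(5) = 9.
The sequence repeats with period 4.
So a(1142) = a(1 + ((1142-1) mod 4)) = a(2) = 17.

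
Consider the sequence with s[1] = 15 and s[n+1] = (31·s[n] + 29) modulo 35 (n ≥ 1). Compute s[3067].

29

Computing terms: s[1] = 15; s[2] = 4; s[3] = 13; s[4] = 12; s[5] = 16; s[6] = 0; s[7] = 29; s[8] = 18; s[9] = 27; s[10] = 26; s[11] = 30; s[12] = 14; s[13] = 8; s[14] = 32; s[15] = 6; s[16] = 5; s[17] = 9; s[18] = 28; s[19] = 22; s[20] = 11; s[21] = 20; s[22] = 19; s[23] = 23; s[24] = 7; s[25] = 1; s[26] = 25; s[27] = 34; s[28] = 33; s[29] = 2; s[30] = 21; s[31] = 15.
The sequence repeats with period 30.
So s[3067] = s[1 + ((3067-1) mod 30)] = s[7] = 29.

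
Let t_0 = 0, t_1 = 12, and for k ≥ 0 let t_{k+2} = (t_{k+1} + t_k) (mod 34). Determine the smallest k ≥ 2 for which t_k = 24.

We have t_0 = 0, t_1 = 12, t_2 = 12, t_3 = 24, t_4 = 2, t_5 = 26, t_6 = 28, t_7 = 20, t_8 = 14, t_9 = 0, t_{10} = 14, t_{11} = 14, t_{12} = 28, t_{13} = 8, t_{14} = 2, t_{15} = 10, t_{16} = 12, t_{17} = 22, t_{18} = 0, t_{19} = 22, t_{20} = 22, t_{21} = 10, t_{22} = 32, t_{23} = 8, t_{24} = 6, t_{25} = 14, t_{26} = 20, t_{27} = 0, t_{28} = 20, t_{29} = 20, t_{30} = 6, t_{31} = 26, t_{32} = 32, t_{33} = 24, t_{34} = 22, t_{35} = 12, t_{36} = 0, t_{37} = 12.
The sequence repeats with period 36.
The value 24 first appears (with k ≥ 2) at t_3.

3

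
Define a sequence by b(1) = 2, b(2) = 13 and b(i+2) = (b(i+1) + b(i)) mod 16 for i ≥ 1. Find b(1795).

2

We have b(1) = 2, b(2) = 13, b(3) = 15, b(4) = 12, b(5) = 11, b(6) = 7, b(7) = 2, b(8) = 9, b(9) = 11, b(10) = 4, b(11) = 15, b(12) = 3, b(13) = 2, b(14) = 5, b(15) = 7, b(16) = 12, b(17) = 3, b(18) = 15, b(19) = 2, b(20) = 1, b(21) = 3, b(22) = 4, b(23) = 7, b(24) = 11, b(25) = 2, b(26) = 13.
Since (b(25), b(26)) = (b(1), b(2)) = (2, 13) (two consecutive terms determine the rest), the sequence is periodic with period 24.
So b(1795) = b(1 + ((1795-1) mod 24)) = b(19) = 2.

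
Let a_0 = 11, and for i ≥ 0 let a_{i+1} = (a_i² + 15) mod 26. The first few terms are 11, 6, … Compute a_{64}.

11

We have a_0 = 11,  a_1 = 6,  a_2 = 25,  a_3 = 16,  a_4 = 11.
The sequence repeats with period 4.
(64 - 0) mod 4 = 0, so a_{64} = a_0 = 11.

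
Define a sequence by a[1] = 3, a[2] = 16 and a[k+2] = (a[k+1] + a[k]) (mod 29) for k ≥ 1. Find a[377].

19

a[1] = 3, a[2] = 16, a[3] = 19, a[4] = 6, a[5] = 25, a[6] = 2, a[7] = 27, a[8] = 0, a[9] = 27, a[10] = 27, a[11] = 25, a[12] = 23, a[13] = 19, a[14] = 13, a[15] = 3, a[16] = 16.
Since (a[15], a[16]) = (a[1], a[2]) = (3, 16) (two consecutive terms determine the rest), the sequence is periodic with period 14.
(377 - 1) mod 14 = 12, so a[377] = a[13] = 19.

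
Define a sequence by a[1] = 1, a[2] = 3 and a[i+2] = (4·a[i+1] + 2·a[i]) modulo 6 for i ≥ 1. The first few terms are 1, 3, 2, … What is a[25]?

Computing terms: a[1] = 1, a[2] = 3, a[3] = 2, a[4] = 2, a[5] = 0, a[6] = 4, a[7] = 4, a[8] = 0, a[9] = 2, a[10] = 2.
Since (a[9], a[10]) = (a[3], a[4]) = (2, 2) (two consecutive terms determine the rest), the sequence is eventually periodic: after a pre-period of length 2 it cycles with period 6.
For i ≥ 3, a[i] depends only on (i - 3) mod 6. (25 - 3) mod 6 = 4, so a[25] = a[7] = 4.

4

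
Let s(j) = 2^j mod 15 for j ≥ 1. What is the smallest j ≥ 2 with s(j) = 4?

We have s(1) = 2,  s(2) = 4,  s(3) = 8,  s(4) = 1,  s(5) = 2.
Since s(5) = s(1) = 2, the sequence is periodic with period 4.
The value 4 first appears (with j ≥ 2) at s(2).

2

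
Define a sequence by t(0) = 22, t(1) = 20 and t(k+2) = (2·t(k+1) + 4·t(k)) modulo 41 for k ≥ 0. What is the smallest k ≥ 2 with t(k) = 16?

We have t(0) = 22; t(1) = 20; t(2) = 5; t(3) = 8; t(4) = 36; t(5) = 22; t(6) = 24; t(7) = 13; t(8) = 40; t(9) = 9; t(10) = 14; t(11) = 23; t(12) = 20; t(13) = 9; t(14) = 16; t(15) = 27; t(16) = 36; t(17) = 16; t(18) = 12; t(19) = 6; t(20) = 19; t(21) = 21; t(22) = 36; t(23) = 33; t(24) = 5; t(25) = 19; t(26) = 17; t(27) = 28; t(28) = 1; t(29) = 32; t(30) = 27; t(31) = 18; t(32) = 21; t(33) = 32; t(34) = 25; t(35) = 14; t(36) = 5; t(37) = 25; t(38) = 29; t(39) = 35; t(40) = 22; t(41) = 20.
Since (t(40), t(41)) = (t(0), t(1)) = (22, 20) (two consecutive terms determine the rest), the sequence is periodic with period 40.
The value 16 first appears (with k ≥ 2) at t(14).

14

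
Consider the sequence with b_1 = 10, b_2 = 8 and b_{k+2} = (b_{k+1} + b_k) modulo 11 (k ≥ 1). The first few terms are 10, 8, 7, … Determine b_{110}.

We have b_1 = 10; b_2 = 8; b_3 = 7; b_4 = 4; b_5 = 0; b_6 = 4; b_7 = 4; b_8 = 8; b_9 = 1; b_{10} = 9; b_{11} = 10; b_{12} = 8.
Since (b_{11}, b_{12}) = (b_1, b_2) = (10, 8) (two consecutive terms determine the rest), the sequence is periodic with period 10.
(110 - 1) mod 10 = 9, so b_{110} = b_{10} = 9.

9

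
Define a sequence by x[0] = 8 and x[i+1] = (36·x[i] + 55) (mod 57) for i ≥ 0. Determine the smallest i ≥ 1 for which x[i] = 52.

We have x[0] = 8; x[1] = 1; x[2] = 34; x[3] = 25; x[4] = 43; x[5] = 7; x[6] = 22; x[7] = 49; x[8] = 52; x[9] = 46; x[10] = 1.
Since x[10] = x[1] = 1, the sequence is eventually periodic: after a pre-period of length 1 it cycles with period 9.
The value 52 first appears (with i ≥ 1) at x[8].

8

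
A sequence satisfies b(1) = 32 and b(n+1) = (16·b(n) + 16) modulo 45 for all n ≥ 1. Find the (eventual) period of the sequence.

45

We have b(1) = 32; b(2) = 33; b(3) = 4; b(4) = 35; b(5) = 36; b(6) = 7; b(7) = 38; b(8) = 39; b(9) = 10; b(10) = 41; b(11) = 42; b(12) = 13; b(13) = 44; b(14) = 0; b(15) = 16; b(16) = 2; b(17) = 3; b(18) = 19; b(19) = 5; b(20) = 6; b(21) = 22; b(22) = 8; b(23) = 9; b(24) = 25; b(25) = 11; b(26) = 12; b(27) = 28; b(28) = 14; b(29) = 15; b(30) = 31; b(31) = 17; b(32) = 18; b(33) = 34; b(34) = 20; b(35) = 21; b(36) = 37; b(37) = 23; b(38) = 24; b(39) = 40; b(40) = 26; b(41) = 27; b(42) = 43; b(43) = 29; b(44) = 30; b(45) = 1; b(46) = 32.
The sequence repeats with period 45.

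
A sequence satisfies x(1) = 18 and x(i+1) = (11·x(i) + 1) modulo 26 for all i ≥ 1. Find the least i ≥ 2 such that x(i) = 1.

8

Computing terms: x(1) = 18,  x(2) = 17,  x(3) = 6,  x(4) = 15,  x(5) = 10,  x(6) = 7,  x(7) = 0,  x(8) = 1,  x(9) = 12,  x(10) = 3,  x(11) = 8,  x(12) = 11,  x(13) = 18.
Since x(13) = x(1) = 18, the sequence is periodic with period 12.
The value 1 first appears (with i ≥ 2) at x(8).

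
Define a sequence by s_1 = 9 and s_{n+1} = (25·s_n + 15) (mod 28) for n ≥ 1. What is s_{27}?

Computing terms: s_1 = 9; s_2 = 16; s_3 = 23; s_4 = 2; s_5 = 9.
Since s_5 = s_1 = 9, the sequence is periodic with period 4.
So s_{27} = s_{1 + ((27-1) mod 4)} = s_3 = 23.

23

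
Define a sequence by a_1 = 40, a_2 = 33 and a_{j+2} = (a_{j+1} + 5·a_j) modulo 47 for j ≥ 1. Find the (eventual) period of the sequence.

a_1 = 40,  a_2 = 33,  a_3 = 45,  a_4 = 22,  a_5 = 12,  a_6 = 28,  a_7 = 41,  a_8 = 40,  a_9 = 10,  a_{10} = 22,  a_{11} = 25,  a_{12} = 41,  a_{13} = 25,  a_{14} = 42,  a_{15} = 26,  a_{16} = 1,  a_{17} = 37,  a_{18} = 42,  a_{19} = 39,  a_{20} = 14,  a_{21} = 21,  a_{22} = 44,  a_{23} = 8,  a_{24} = 40,  a_{25} = 33.
Since (a_{24}, a_{25}) = (a_1, a_2) = (40, 33) (two consecutive terms determine the rest), the sequence is periodic with period 23.

23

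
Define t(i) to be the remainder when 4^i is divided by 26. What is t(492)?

14

Computing terms: t(0) = 1, t(1) = 4, t(2) = 16, t(3) = 12, t(4) = 22, t(5) = 10, t(6) = 14, t(7) = 4.
Since t(7) = t(1) = 4, the sequence is eventually periodic: after a pre-period of length 1 it cycles with period 6.
For i ≥ 1, t(i) depends only on (i - 1) mod 6. (492 - 1) mod 6 = 5, so t(492) = t(6) = 14.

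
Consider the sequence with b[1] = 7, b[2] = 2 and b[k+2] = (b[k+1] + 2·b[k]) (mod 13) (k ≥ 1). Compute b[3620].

Listing terms: b[1] = 7, b[2] = 2, b[3] = 3, b[4] = 7, b[5] = 0, b[6] = 1, b[7] = 1, b[8] = 3, b[9] = 5, b[10] = 11, b[11] = 8, b[12] = 4, b[13] = 7, b[14] = 2.
The sequence repeats with period 12.
So b[3620] = b[1 + ((3620-1) mod 12)] = b[8] = 3.

3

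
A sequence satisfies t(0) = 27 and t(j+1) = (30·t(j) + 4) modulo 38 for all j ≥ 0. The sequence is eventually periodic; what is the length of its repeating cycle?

3

We have t(0) = 27; t(1) = 16; t(2) = 28; t(3) = 8; t(4) = 16.
Since t(4) = t(1) = 16, the sequence is eventually periodic: after a pre-period of length 1 it cycles with period 3.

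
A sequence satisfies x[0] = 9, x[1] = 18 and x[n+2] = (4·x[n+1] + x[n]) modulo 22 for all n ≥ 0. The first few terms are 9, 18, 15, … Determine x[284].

We have x[0] = 9, x[1] = 18, x[2] = 15, x[3] = 12, x[4] = 19, x[5] = 0, x[6] = 19, x[7] = 10, x[8] = 15, x[9] = 4, x[10] = 9, x[11] = 18.
Since (x[10], x[11]) = (x[0], x[1]) = (9, 18) (two consecutive terms determine the rest), the sequence is periodic with period 10.
So x[284] = x[0 + ((284-0) mod 10)] = x[4] = 19.

19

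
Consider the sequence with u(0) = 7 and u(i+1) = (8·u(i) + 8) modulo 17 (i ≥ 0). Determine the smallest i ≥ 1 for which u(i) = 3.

Listing terms: u(0) = 7; u(1) = 13; u(2) = 10; u(3) = 3; u(4) = 15; u(5) = 9; u(6) = 12; u(7) = 2; u(8) = 7.
The sequence repeats with period 8.
The value 3 first appears (with i ≥ 1) at u(3).

3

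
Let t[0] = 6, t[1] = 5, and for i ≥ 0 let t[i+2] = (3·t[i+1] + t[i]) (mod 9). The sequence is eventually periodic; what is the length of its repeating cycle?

t[0] = 6; t[1] = 5; t[2] = 3; t[3] = 5; t[4] = 0; t[5] = 5; t[6] = 6; t[7] = 5.
The sequence repeats with period 6.

6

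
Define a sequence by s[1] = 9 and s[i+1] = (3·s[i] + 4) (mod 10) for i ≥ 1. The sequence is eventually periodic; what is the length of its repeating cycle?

4

s[1] = 9, s[2] = 1, s[3] = 7, s[4] = 5, s[5] = 9.
The sequence repeats with period 4.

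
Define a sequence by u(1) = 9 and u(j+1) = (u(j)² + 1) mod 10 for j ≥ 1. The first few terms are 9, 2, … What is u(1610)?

Computing terms: u(1) = 9,  u(2) = 2,  u(3) = 5,  u(4) = 6,  u(5) = 7,  u(6) = 0,  u(7) = 1,  u(8) = 2.
Since u(8) = u(2) = 2, the sequence is eventually periodic: after a pre-period of length 1 it cycles with period 6.
For j ≥ 2, u(j) depends only on (j - 2) mod 6. (1610 - 2) mod 6 = 0, so u(1610) = u(2) = 2.

2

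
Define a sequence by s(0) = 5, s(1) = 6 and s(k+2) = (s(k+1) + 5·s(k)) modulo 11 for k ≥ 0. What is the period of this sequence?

Computing terms: s(0) = 5; s(1) = 6; s(2) = 9; s(3) = 6; s(4) = 7; s(5) = 4; s(6) = 6; s(7) = 4; s(8) = 1; s(9) = 10; s(10) = 4; s(11) = 10; s(12) = 8; s(13) = 3; s(14) = 10; s(15) = 3; s(16) = 9; s(17) = 2; s(18) = 3; s(19) = 2; s(20) = 6; s(21) = 5; s(22) = 2; s(23) = 5; s(24) = 4; s(25) = 7; s(26) = 5; s(27) = 7; s(28) = 10; s(29) = 1; s(30) = 7; s(31) = 1; s(32) = 3; s(33) = 8; s(34) = 1; s(35) = 8; s(36) = 2; s(37) = 9; s(38) = 8; s(39) = 9; s(40) = 5; s(41) = 6.
The sequence repeats with period 40.

40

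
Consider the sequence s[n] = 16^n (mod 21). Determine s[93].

1

Listing terms: s[1] = 16; s[2] = 4; s[3] = 1; s[4] = 16.
The sequence repeats with period 3.
(93 - 1) mod 3 = 2, so s[93] = s[3] = 1.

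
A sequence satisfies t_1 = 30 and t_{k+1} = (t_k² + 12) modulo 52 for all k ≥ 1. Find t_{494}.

24

We have t_1 = 30; t_2 = 28; t_3 = 16; t_4 = 8; t_5 = 24; t_6 = 16.
Since t_6 = t_3 = 16, the sequence is eventually periodic: after a pre-period of length 2 it cycles with period 3.
For k ≥ 3, t_k depends only on (k - 3) mod 3. (494 - 3) mod 3 = 2, so t_{494} = t_5 = 24.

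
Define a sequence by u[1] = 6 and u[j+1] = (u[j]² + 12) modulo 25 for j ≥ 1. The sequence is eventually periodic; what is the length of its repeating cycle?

Computing terms: u[1] = 6, u[2] = 23, u[3] = 16, u[4] = 18, u[5] = 11, u[6] = 8, u[7] = 1, u[8] = 13, u[9] = 6.
The sequence repeats with period 8.

8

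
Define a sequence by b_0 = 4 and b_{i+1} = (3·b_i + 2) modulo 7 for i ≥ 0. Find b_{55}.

b_0 = 4, b_1 = 0, b_2 = 2, b_3 = 1, b_4 = 5, b_5 = 3, b_6 = 4.
Since b_6 = b_0 = 4, the sequence is periodic with period 6.
(55 - 0) mod 6 = 1, so b_{55} = b_1 = 0.

0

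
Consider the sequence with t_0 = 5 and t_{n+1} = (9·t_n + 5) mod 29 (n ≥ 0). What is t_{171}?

11

Listing terms: t_0 = 5; t_1 = 21; t_2 = 20; t_3 = 11; t_4 = 17; t_5 = 13; t_6 = 6; t_7 = 1; t_8 = 14; t_9 = 15; t_{10} = 24; t_{11} = 18; t_{12} = 22; t_{13} = 0; t_{14} = 5.
Since t_{14} = t_0 = 5, the sequence is periodic with period 14.
(171 - 0) mod 14 = 3, so t_{171} = t_3 = 11.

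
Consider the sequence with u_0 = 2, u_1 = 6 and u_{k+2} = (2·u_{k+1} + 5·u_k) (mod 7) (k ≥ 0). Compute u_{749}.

We have u_0 = 2,  u_1 = 6,  u_2 = 1,  u_3 = 4,  u_4 = 6,  u_5 = 4,  u_6 = 3,  u_7 = 5,  u_8 = 4,  u_9 = 5,  u_{10} = 2,  u_{11} = 1,  u_{12} = 5,  u_{13} = 1,  u_{14} = 6,  u_{15} = 3,  u_{16} = 1,  u_{17} = 3,  u_{18} = 4,  u_{19} = 2,  u_{20} = 3,  u_{21} = 2,  u_{22} = 5,  u_{23} = 6,  u_{24} = 2,  u_{25} = 6.
The sequence repeats with period 24.
(749 - 0) mod 24 = 5, so u_{749} = u_5 = 4.

4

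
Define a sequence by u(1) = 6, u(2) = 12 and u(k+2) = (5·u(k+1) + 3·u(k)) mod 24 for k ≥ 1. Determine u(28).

Computing terms: u(1) = 6; u(2) = 12; u(3) = 6; u(4) = 18; u(5) = 12; u(6) = 18; u(7) = 6; u(8) = 12.
The sequence repeats with period 6.
So u(28) = u(1 + ((28-1) mod 6)) = u(4) = 18.

18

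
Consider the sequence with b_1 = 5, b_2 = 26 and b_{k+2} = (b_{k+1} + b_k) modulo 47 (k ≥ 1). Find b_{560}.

Listing terms: b_1 = 5, b_2 = 26, b_3 = 31, b_4 = 10, b_5 = 41, b_6 = 4, b_7 = 45, b_8 = 2, b_9 = 0, b_{10} = 2, b_{11} = 2, b_{12} = 4, b_{13} = 6, b_{14} = 10, b_{15} = 16, b_{16} = 26, b_{17} = 42, b_{18} = 21, b_{19} = 16, b_{20} = 37, b_{21} = 6, b_{22} = 43, b_{23} = 2, b_{24} = 45, b_{25} = 0, b_{26} = 45, b_{27} = 45, b_{28} = 43, b_{29} = 41, b_{30} = 37, b_{31} = 31, b_{32} = 21, b_{33} = 5, b_{34} = 26.
Since (b_{33}, b_{34}) = (b_1, b_2) = (5, 26) (two consecutive terms determine the rest), the sequence is periodic with period 32.
So b_{560} = b_{1 + ((560-1) mod 32)} = b_{16} = 26.

26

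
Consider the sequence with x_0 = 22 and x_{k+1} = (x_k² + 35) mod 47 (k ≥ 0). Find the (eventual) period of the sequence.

Listing terms: x_0 = 22; x_1 = 2; x_2 = 39; x_3 = 5; x_4 = 13; x_5 = 16; x_6 = 9; x_7 = 22.
Since x_7 = x_0 = 22, the sequence is periodic with period 7.

7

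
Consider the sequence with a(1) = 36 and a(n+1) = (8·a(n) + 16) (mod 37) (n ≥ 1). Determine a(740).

Listing terms: a(1) = 36,  a(2) = 8,  a(3) = 6,  a(4) = 27,  a(5) = 10,  a(6) = 22,  a(7) = 7,  a(8) = 35,  a(9) = 0,  a(10) = 16,  a(11) = 33,  a(12) = 21,  a(13) = 36.
Since a(13) = a(1) = 36, the sequence is periodic with period 12.
(740 - 1) mod 12 = 7, so a(740) = a(8) = 35.

35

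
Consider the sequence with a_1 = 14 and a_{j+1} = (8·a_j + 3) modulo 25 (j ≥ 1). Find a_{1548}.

7

Listing terms: a_1 = 14, a_2 = 15, a_3 = 23, a_4 = 12, a_5 = 24, a_6 = 20, a_7 = 13, a_8 = 7, a_9 = 9, a_{10} = 0, a_{11} = 3, a_{12} = 2, a_{13} = 19, a_{14} = 5, a_{15} = 18, a_{16} = 22, a_{17} = 4, a_{18} = 10, a_{19} = 8, a_{20} = 17, a_{21} = 14.
Since a_{21} = a_1 = 14, the sequence is periodic with period 20.
So a_{1548} = a_{1 + ((1548-1) mod 20)} = a_8 = 7.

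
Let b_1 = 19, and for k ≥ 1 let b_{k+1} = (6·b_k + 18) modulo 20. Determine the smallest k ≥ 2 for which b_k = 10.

Computing terms: b_1 = 19; b_2 = 12; b_3 = 10; b_4 = 18; b_5 = 6; b_6 = 14; b_7 = 2; b_8 = 10.
Since b_8 = b_3 = 10, the sequence is eventually periodic: after a pre-period of length 2 it cycles with period 5.
The value 10 first appears (with k ≥ 2) at b_3.

3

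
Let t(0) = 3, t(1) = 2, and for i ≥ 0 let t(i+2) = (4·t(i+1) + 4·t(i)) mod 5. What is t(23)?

We have t(0) = 3,  t(1) = 2,  t(2) = 0,  t(3) = 3,  t(4) = 2.
The sequence repeats with period 3.
So t(23) = t(0 + ((23-0) mod 3)) = t(2) = 0.

0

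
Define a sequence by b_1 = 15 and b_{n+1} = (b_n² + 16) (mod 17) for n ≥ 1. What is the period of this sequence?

4

Listing terms: b_1 = 15,  b_2 = 3,  b_3 = 8,  b_4 = 12,  b_5 = 7,  b_6 = 14,  b_7 = 8.
Since b_7 = b_3 = 8, the sequence is eventually periodic: after a pre-period of length 2 it cycles with period 4.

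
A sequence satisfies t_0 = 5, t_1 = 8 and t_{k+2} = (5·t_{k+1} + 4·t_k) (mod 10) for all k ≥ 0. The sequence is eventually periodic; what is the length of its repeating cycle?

4

We have t_0 = 5,  t_1 = 8,  t_2 = 0,  t_3 = 2,  t_4 = 0,  t_5 = 8,  t_6 = 0.
Since (t_5, t_6) = (t_1, t_2) = (8, 0) (two consecutive terms determine the rest), the sequence is eventually periodic: after a pre-period of length 1 it cycles with period 4.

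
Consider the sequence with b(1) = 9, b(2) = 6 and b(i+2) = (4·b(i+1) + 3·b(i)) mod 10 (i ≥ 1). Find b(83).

b(1) = 9, b(2) = 6, b(3) = 1, b(4) = 2, b(5) = 1, b(6) = 0, b(7) = 3, b(8) = 2, b(9) = 7, b(10) = 4, b(11) = 7, b(12) = 0, b(13) = 1, b(14) = 4, b(15) = 9, b(16) = 8, b(17) = 9, b(18) = 0, b(19) = 7, b(20) = 8, b(21) = 3, b(22) = 6, b(23) = 3, b(24) = 0, b(25) = 9, b(26) = 6.
The sequence repeats with period 24.
(83 - 1) mod 24 = 10, so b(83) = b(11) = 7.

7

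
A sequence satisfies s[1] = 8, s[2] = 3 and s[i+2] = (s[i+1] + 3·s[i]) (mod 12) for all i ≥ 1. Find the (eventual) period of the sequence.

We have s[1] = 8,  s[2] = 3,  s[3] = 3,  s[4] = 0,  s[5] = 9,  s[6] = 9,  s[7] = 0,  s[8] = 3,  s[9] = 3.
Since (s[8], s[9]) = (s[2], s[3]) = (3, 3) (two consecutive terms determine the rest), the sequence is eventually periodic: after a pre-period of length 1 it cycles with period 6.

6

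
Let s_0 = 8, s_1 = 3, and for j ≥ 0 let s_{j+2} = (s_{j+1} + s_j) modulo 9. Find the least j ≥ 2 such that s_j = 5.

s_0 = 8,  s_1 = 3,  s_2 = 2,  s_3 = 5,  s_4 = 7,  s_5 = 3,  s_6 = 1,  s_7 = 4,  s_8 = 5,  s_9 = 0,  s_{10} = 5,  s_{11} = 5,  s_{12} = 1,  s_{13} = 6,  s_{14} = 7,  s_{15} = 4,  s_{16} = 2,  s_{17} = 6,  s_{18} = 8,  s_{19} = 5,  s_{20} = 4,  s_{21} = 0,  s_{22} = 4,  s_{23} = 4,  s_{24} = 8,  s_{25} = 3.
The sequence repeats with period 24.
The value 5 first appears (with j ≥ 2) at s_3.

3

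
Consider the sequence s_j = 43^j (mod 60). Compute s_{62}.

Computing terms: s_0 = 1; s_1 = 43; s_2 = 49; s_3 = 7; s_4 = 1.
The sequence repeats with period 4.
So s_{62} = s_{0 + ((62-0) mod 4)} = s_2 = 49.

49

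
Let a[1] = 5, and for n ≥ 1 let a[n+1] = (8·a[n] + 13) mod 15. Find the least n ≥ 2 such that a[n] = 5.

5

Computing terms: a[1] = 5,  a[2] = 8,  a[3] = 2,  a[4] = 14,  a[5] = 5.
The sequence repeats with period 4.
The value 5 next appears (with n ≥ 2) at a[5].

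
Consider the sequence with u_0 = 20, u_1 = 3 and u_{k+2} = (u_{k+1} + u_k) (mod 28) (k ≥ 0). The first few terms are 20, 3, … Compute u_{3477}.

26

u_0 = 20, u_1 = 3, u_2 = 23, u_3 = 26, u_4 = 21, u_5 = 19, u_6 = 12, u_7 = 3, u_8 = 15, u_9 = 18, u_{10} = 5, u_{11} = 23, u_{12} = 0, u_{13} = 23, u_{14} = 23, u_{15} = 18, u_{16} = 13, u_{17} = 3, u_{18} = 16, u_{19} = 19, u_{20} = 7, u_{21} = 26, u_{22} = 5, u_{23} = 3, u_{24} = 8, u_{25} = 11, u_{26} = 19, u_{27} = 2, u_{28} = 21, u_{29} = 23, u_{30} = 16, u_{31} = 11, u_{32} = 27, u_{33} = 10, u_{34} = 9, u_{35} = 19, u_{36} = 0, u_{37} = 19, u_{38} = 19, u_{39} = 10, u_{40} = 1, u_{41} = 11, u_{42} = 12, u_{43} = 23, u_{44} = 7, u_{45} = 2, u_{46} = 9, u_{47} = 11, u_{48} = 20, u_{49} = 3.
Since (u_{48}, u_{49}) = (u_0, u_1) = (20, 3) (two consecutive terms determine the rest), the sequence is periodic with period 48.
(3477 - 0) mod 48 = 21, so u_{3477} = u_{21} = 26.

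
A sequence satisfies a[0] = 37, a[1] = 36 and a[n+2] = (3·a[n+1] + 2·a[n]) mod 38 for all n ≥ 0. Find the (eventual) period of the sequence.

18

Listing terms: a[0] = 37, a[1] = 36, a[2] = 30, a[3] = 10, a[4] = 14, a[5] = 24, a[6] = 24, a[7] = 6, a[8] = 28, a[9] = 20, a[10] = 2, a[11] = 8, a[12] = 28, a[13] = 24, a[14] = 14, a[15] = 14, a[16] = 32, a[17] = 10, a[18] = 18, a[19] = 36, a[20] = 30.
Since (a[19], a[20]) = (a[1], a[2]) = (36, 30) (two consecutive terms determine the rest), the sequence is eventually periodic: after a pre-period of length 1 it cycles with period 18.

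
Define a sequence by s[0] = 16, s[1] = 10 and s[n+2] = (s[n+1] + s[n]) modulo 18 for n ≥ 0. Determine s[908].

14

Listing terms: s[0] = 16; s[1] = 10; s[2] = 8; s[3] = 0; s[4] = 8; s[5] = 8; s[6] = 16; s[7] = 6; s[8] = 4; s[9] = 10; s[10] = 14; s[11] = 6; s[12] = 2; s[13] = 8; s[14] = 10; s[15] = 0; s[16] = 10; s[17] = 10; s[18] = 2; s[19] = 12; s[20] = 14; s[21] = 8; s[22] = 4; s[23] = 12; s[24] = 16; s[25] = 10.
The sequence repeats with period 24.
So s[908] = s[0 + ((908-0) mod 24)] = s[20] = 14.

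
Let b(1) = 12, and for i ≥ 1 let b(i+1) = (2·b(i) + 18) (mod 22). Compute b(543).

14

Listing terms: b(1) = 12; b(2) = 20; b(3) = 14; b(4) = 2; b(5) = 0; b(6) = 18; b(7) = 10; b(8) = 16; b(9) = 6; b(10) = 8; b(11) = 12.
The sequence repeats with period 10.
(543 - 1) mod 10 = 2, so b(543) = b(3) = 14.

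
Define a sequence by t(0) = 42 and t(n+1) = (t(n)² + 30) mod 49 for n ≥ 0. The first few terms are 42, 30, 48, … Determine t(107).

25

We have t(0) = 42, t(1) = 30, t(2) = 48, t(3) = 31, t(4) = 11, t(5) = 4, t(6) = 46, t(7) = 39, t(8) = 32, t(9) = 25, t(10) = 18, t(11) = 11.
Since t(11) = t(4) = 11, the sequence is eventually periodic: after a pre-period of length 4 it cycles with period 7.
For n ≥ 4, t(n) depends only on (n - 4) mod 7. (107 - 4) mod 7 = 5, so t(107) = t(9) = 25.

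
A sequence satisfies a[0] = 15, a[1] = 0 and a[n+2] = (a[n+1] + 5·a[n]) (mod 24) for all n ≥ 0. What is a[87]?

Listing terms: a[0] = 15,  a[1] = 0,  a[2] = 3,  a[3] = 3,  a[4] = 18,  a[5] = 9,  a[6] = 3,  a[7] = 0,  a[8] = 15,  a[9] = 15,  a[10] = 18,  a[11] = 21,  a[12] = 15,  a[13] = 0.
The sequence repeats with period 12.
(87 - 0) mod 12 = 3, so a[87] = a[3] = 3.

3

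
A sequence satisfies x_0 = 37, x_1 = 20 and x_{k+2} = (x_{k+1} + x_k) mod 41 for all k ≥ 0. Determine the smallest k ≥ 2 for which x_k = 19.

29

Listing terms: x_0 = 37, x_1 = 20, x_2 = 16, x_3 = 36, x_4 = 11, x_5 = 6, x_6 = 17, x_7 = 23, x_8 = 40, x_9 = 22, x_{10} = 21, x_{11} = 2, x_{12} = 23, x_{13} = 25, x_{14} = 7, x_{15} = 32, x_{16} = 39, x_{17} = 30, x_{18} = 28, x_{19} = 17, x_{20} = 4, x_{21} = 21, x_{22} = 25, x_{23} = 5, x_{24} = 30, x_{25} = 35, x_{26} = 24, x_{27} = 18, x_{28} = 1, x_{29} = 19, x_{30} = 20, x_{31} = 39, x_{32} = 18, x_{33} = 16, x_{34} = 34, x_{35} = 9, x_{36} = 2, x_{37} = 11, x_{38} = 13, x_{39} = 24, x_{40} = 37, x_{41} = 20.
Since (x_{40}, x_{41}) = (x_0, x_1) = (37, 20) (two consecutive terms determine the rest), the sequence is periodic with period 40.
The value 19 first appears (with k ≥ 2) at x_{29}.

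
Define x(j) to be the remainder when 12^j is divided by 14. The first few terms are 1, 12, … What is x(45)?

Computing terms: x(0) = 1, x(1) = 12, x(2) = 4, x(3) = 6, x(4) = 2, x(5) = 10, x(6) = 8, x(7) = 12.
Since x(7) = x(1) = 12, the sequence is eventually periodic: after a pre-period of length 1 it cycles with period 6.
For j ≥ 1, x(j) depends only on (j - 1) mod 6. (45 - 1) mod 6 = 2, so x(45) = x(3) = 6.

6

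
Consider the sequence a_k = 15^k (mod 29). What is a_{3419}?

11

We have a_1 = 15; a_2 = 22; a_3 = 11; a_4 = 20; a_5 = 10; a_6 = 5; a_7 = 17; a_8 = 23; a_9 = 26; a_{10} = 13; a_{11} = 21; a_{12} = 25; a_{13} = 27; a_{14} = 28; a_{15} = 14; a_{16} = 7; a_{17} = 18; a_{18} = 9; a_{19} = 19; a_{20} = 24; a_{21} = 12; a_{22} = 6; a_{23} = 3; a_{24} = 16; a_{25} = 8; a_{26} = 4; a_{27} = 2; a_{28} = 1; a_{29} = 15.
Since a_{29} = a_1 = 15, the sequence is periodic with period 28.
So a_{3419} = a_{1 + ((3419-1) mod 28)} = a_3 = 11.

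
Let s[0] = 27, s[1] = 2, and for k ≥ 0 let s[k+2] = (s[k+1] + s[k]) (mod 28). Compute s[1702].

s[0] = 27,  s[1] = 2,  s[2] = 1,  s[3] = 3,  s[4] = 4,  s[5] = 7,  s[6] = 11,  s[7] = 18,  s[8] = 1,  s[9] = 19,  s[10] = 20,  s[11] = 11,  s[12] = 3,  s[13] = 14,  s[14] = 17,  s[15] = 3,  s[16] = 20,  s[17] = 23,  s[18] = 15,  s[19] = 10,  s[20] = 25,  s[21] = 7,  s[22] = 4,  s[23] = 11,  s[24] = 15,  s[25] = 26,  s[26] = 13,  s[27] = 11,  s[28] = 24,  s[29] = 7,  s[30] = 3,  s[31] = 10,  s[32] = 13,  s[33] = 23,  s[34] = 8,  s[35] = 3,  s[36] = 11,  s[37] = 14,  s[38] = 25,  s[39] = 11,  s[40] = 8,  s[41] = 19,  s[42] = 27,  s[43] = 18,  s[44] = 17,  s[45] = 7,  s[46] = 24,  s[47] = 3,  s[48] = 27,  s[49] = 2.
The sequence repeats with period 48.
So s[1702] = s[0 + ((1702-0) mod 48)] = s[22] = 4.

4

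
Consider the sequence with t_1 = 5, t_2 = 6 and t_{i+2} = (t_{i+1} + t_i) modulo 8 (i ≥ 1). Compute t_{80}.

6

t_1 = 5; t_2 = 6; t_3 = 3; t_4 = 1; t_5 = 4; t_6 = 5; t_7 = 1; t_8 = 6; t_9 = 7; t_{10} = 5; t_{11} = 4; t_{12} = 1; t_{13} = 5; t_{14} = 6.
Since (t_{13}, t_{14}) = (t_1, t_2) = (5, 6) (two consecutive terms determine the rest), the sequence is periodic with period 12.
(80 - 1) mod 12 = 7, so t_{80} = t_8 = 6.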